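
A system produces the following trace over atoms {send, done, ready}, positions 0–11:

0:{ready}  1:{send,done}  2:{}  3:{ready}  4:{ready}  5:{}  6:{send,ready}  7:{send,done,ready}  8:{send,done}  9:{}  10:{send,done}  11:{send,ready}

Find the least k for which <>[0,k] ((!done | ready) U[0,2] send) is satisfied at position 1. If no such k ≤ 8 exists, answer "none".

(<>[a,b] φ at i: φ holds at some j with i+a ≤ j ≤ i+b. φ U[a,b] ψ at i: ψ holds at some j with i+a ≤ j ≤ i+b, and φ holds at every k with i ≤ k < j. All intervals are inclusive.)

Scan j = 1,2,… for ((!done | ready) U[0,2] send):
  j=1: holds
First hit at j=1, so smallest k = 1-1 = 0.

0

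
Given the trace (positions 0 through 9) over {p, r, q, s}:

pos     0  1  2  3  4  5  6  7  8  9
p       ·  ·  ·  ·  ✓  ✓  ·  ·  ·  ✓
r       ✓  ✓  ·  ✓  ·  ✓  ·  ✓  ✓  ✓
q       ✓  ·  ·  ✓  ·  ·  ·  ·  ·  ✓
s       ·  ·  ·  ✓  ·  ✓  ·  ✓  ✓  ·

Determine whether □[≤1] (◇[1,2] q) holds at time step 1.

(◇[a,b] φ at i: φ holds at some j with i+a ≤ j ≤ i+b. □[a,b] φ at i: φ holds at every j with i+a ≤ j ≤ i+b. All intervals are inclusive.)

True

Check ◇[1,2] q at every j in [1,2]:
  j=1: holds (witness at 3)
  j=2: holds (witness at 3)
All positions satisfy it → formula holds.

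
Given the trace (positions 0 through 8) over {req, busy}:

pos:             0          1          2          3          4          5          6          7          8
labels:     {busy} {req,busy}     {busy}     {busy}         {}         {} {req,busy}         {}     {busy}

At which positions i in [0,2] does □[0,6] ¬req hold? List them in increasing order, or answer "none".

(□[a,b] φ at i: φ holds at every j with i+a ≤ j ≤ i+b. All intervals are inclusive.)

none

Evaluate at each i in [0,2]:
  i=0: ✗ (fails at j=1)
  i=1: ✗ (fails at j=1)
  i=2: ✗ (fails at j=6)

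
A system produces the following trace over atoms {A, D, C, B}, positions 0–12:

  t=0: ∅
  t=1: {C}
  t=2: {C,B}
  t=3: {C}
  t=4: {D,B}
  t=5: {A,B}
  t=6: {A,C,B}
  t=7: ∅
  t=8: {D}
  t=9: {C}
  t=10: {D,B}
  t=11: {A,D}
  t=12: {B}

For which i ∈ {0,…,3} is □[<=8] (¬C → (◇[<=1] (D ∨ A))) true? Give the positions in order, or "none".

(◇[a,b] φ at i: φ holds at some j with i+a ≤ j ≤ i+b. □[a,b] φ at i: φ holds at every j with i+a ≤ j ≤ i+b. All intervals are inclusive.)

Evaluate at each i in [0,3]:
  i=0: ✗ (fails at j=0)
  i=1: ✓ (all of [1,9])
  i=2: ✓ (all of [2,10])
  i=3: ✓ (all of [3,11])

1, 2, 3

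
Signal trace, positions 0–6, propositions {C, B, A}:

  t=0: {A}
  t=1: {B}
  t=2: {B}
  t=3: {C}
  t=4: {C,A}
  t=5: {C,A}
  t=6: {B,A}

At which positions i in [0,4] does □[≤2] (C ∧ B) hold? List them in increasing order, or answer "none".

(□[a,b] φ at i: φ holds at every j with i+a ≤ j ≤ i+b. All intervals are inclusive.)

Evaluate at each i in [0,4]:
  i=0: ✗ (fails at j=0)
  i=1: ✗ (fails at j=1)
  i=2: ✗ (fails at j=2)
  i=3: ✗ (fails at j=3)
  i=4: ✗ (fails at j=4)

none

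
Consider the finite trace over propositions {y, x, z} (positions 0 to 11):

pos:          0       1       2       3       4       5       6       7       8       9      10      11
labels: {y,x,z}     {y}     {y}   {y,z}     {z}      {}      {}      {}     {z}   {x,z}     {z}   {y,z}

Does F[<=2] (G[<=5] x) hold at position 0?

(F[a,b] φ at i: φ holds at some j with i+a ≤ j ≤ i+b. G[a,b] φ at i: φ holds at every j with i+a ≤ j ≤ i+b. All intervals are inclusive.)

Check G[<=5] x at each j in [0,2]:
  j=0: fails at 1
  j=1: fails at 1
  j=2: fails at 2
No position in the window satisfies it → formula fails.

No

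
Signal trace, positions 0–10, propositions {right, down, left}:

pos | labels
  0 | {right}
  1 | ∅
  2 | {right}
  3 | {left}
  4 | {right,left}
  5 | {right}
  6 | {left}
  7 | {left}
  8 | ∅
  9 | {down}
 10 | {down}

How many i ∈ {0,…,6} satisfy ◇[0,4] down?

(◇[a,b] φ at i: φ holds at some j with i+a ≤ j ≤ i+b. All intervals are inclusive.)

Evaluate at each i in [0,6]:
  i=0: ✗ (none in [0,4])
  i=1: ✗ (none in [1,5])
  i=2: ✗ (none in [2,6])
  i=3: ✗ (none in [3,7])
  i=4: ✗ (none in [4,8])
  i=5: ✓ (witness j=9)
  i=6: ✓ (witness j=9)
Positions where it holds: {5, 6} → 2.

2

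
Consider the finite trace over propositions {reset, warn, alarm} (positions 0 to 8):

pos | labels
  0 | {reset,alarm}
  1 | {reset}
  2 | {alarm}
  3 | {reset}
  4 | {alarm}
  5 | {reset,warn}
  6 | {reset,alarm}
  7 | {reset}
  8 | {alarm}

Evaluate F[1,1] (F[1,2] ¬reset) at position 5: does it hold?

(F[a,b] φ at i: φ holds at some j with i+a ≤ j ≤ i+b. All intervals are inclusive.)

Check F[1,2] ¬reset at each j in [6,6]:
  j=6: holds (witness at 8)
Found at j=6 → formula holds.

True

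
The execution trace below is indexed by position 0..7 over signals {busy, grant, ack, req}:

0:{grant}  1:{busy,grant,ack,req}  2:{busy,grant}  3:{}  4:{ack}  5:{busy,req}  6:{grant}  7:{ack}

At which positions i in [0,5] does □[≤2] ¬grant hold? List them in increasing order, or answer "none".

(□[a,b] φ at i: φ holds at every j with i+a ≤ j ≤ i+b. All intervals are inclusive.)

3

Evaluate at each i in [0,5]:
  i=0: ✗ (fails at j=0)
  i=1: ✗ (fails at j=1)
  i=2: ✗ (fails at j=2)
  i=3: ✓ (all of [3,5])
  i=4: ✗ (fails at j=6)
  i=5: ✗ (fails at j=6)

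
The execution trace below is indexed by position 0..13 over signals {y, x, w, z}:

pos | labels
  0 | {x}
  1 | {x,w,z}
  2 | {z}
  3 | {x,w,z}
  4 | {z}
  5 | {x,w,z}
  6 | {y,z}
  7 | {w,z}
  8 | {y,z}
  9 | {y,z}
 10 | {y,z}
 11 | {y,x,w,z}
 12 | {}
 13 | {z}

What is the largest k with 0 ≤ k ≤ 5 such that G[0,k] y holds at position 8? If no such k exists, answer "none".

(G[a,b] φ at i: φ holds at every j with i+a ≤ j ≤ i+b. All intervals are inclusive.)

3

y must hold from j=8 onward; find where it first fails.
  j=8: holds
  j=9: holds
  j=10: holds
  j=11: holds
  j=12: fails
Holds on [8,11], so largest k = 3.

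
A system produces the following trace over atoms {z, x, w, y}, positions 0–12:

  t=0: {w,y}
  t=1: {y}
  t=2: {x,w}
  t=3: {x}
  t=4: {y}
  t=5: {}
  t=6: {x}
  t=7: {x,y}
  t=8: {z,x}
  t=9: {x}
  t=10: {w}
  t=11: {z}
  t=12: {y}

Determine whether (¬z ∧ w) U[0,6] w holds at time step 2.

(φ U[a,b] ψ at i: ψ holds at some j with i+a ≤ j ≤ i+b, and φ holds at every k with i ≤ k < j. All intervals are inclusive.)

Need some j in [2,8] with w, and (¬z ∧ w) at every k in [2,j-1].
  j=2: w holds; no prefix to check → satisfied.

Holds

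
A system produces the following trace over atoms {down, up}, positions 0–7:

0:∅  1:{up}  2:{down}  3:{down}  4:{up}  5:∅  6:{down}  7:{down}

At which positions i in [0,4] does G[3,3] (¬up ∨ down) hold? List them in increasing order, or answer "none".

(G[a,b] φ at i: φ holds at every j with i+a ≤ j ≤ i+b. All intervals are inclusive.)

Evaluate at each i in [0,4]:
  i=0: ✓ (all of [3,3])
  i=1: ✗ (fails at j=4)
  i=2: ✓ (all of [5,5])
  i=3: ✓ (all of [6,6])
  i=4: ✓ (all of [7,7])

0, 2, 3, 4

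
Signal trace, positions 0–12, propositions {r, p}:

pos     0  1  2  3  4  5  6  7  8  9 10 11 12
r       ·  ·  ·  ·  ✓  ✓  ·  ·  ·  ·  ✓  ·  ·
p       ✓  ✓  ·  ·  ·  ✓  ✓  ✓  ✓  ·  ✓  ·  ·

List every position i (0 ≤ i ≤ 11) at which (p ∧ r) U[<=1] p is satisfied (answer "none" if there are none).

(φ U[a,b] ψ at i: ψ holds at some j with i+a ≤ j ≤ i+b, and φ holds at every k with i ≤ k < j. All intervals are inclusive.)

0, 1, 5, 6, 7, 8, 10

Evaluate at each i in [0,11]:
  i=0: ✓ (rhs at j=0)
  i=1: ✓ (rhs at j=1)
  i=2: ✗ (no rhs in [2,3])
  i=3: ✗ (no rhs in [3,4])
  i=4: ✗ (lhs fails at k=4 before rhs at j=5)
  i=5: ✓ (rhs at j=5)
  i=6: ✓ (rhs at j=6)
  i=7: ✓ (rhs at j=7)
  i=8: ✓ (rhs at j=8)
  i=9: ✗ (lhs fails at k=9 before rhs at j=10)
  i=10: ✓ (rhs at j=10)
  i=11: ✗ (no rhs in [11,12])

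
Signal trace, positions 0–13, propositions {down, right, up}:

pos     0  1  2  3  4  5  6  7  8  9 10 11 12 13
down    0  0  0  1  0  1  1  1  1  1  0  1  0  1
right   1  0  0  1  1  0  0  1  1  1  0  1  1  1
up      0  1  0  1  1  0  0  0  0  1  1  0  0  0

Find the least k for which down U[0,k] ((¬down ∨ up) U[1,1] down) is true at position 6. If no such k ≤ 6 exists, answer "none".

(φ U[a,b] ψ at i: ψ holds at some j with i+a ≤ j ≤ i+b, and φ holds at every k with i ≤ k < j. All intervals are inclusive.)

4

Need earliest j ≥ 6 with ((¬down ∨ up) U[1,1] down), and down at every k in [6,j-1].
  j=6: rhs fails.
  j=7: rhs fails.
  j=8: rhs fails.
  j=9: rhs fails.
  j=10: rhs holds; lhs holds on [6,9]. k = 4.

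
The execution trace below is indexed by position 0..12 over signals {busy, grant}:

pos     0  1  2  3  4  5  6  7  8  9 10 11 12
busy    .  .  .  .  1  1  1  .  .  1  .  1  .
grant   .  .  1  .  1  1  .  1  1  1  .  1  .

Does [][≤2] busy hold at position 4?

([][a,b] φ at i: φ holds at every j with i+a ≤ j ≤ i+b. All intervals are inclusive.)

Yes

Check busy at every j in [4,6]:
  j=4: true
  j=5: true
  j=6: true
All positions satisfy it → formula holds.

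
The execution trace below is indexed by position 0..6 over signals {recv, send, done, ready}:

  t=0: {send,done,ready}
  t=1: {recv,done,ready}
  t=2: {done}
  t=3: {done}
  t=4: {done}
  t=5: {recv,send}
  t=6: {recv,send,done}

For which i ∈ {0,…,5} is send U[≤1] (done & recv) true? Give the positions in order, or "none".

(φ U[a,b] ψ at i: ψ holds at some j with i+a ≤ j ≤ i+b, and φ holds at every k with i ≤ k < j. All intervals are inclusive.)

0, 1, 5

Evaluate at each i in [0,5]:
  i=0: ✓ (rhs at j=1; lhs holds on [0,0])
  i=1: ✓ (rhs at j=1)
  i=2: ✗ (no rhs in [2,3])
  i=3: ✗ (no rhs in [3,4])
  i=4: ✗ (no rhs in [4,5])
  i=5: ✓ (rhs at j=6; lhs holds on [5,5])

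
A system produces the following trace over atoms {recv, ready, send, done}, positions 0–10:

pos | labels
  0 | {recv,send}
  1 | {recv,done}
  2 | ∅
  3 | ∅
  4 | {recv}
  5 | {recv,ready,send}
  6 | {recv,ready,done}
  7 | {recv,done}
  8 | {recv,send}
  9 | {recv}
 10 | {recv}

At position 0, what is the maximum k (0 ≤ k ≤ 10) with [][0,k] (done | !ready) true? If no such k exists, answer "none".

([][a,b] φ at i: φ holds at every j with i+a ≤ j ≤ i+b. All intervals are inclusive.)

4

(done | !ready) must hold from j=0 onward; find where it first fails.
  j=0: holds
  j=1: holds
  j=2: holds
  j=3: holds
  j=4: holds
  j=5: fails
Holds on [0,4], so largest k = 4.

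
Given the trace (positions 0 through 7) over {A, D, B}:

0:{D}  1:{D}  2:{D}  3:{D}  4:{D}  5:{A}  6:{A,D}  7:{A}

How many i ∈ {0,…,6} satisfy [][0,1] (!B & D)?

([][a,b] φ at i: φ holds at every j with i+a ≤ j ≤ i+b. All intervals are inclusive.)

Evaluate at each i in [0,6]:
  i=0: ✓ (all of [0,1])
  i=1: ✓ (all of [1,2])
  i=2: ✓ (all of [2,3])
  i=3: ✓ (all of [3,4])
  i=4: ✗ (fails at j=5)
  i=5: ✗ (fails at j=5)
  i=6: ✗ (fails at j=7)
Positions where it holds: {0, 1, 2, 3} → 4.

4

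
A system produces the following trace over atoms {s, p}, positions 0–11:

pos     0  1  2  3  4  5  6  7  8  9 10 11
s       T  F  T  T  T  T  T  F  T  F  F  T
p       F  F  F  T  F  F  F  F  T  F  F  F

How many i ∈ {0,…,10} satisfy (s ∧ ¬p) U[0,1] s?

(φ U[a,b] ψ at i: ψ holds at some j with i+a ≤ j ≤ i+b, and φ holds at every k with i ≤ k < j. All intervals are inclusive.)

Evaluate at each i in [0,10]:
  i=0: ✓ (rhs at j=0)
  i=1: ✗ (lhs fails at k=1 before rhs at j=2)
  i=2: ✓ (rhs at j=2)
  i=3: ✓ (rhs at j=3)
  i=4: ✓ (rhs at j=4)
  i=5: ✓ (rhs at j=5)
  i=6: ✓ (rhs at j=6)
  i=7: ✗ (lhs fails at k=7 before rhs at j=8)
  i=8: ✓ (rhs at j=8)
  i=9: ✗ (no rhs in [9,10])
  i=10: ✗ (lhs fails at k=10 before rhs at j=11)
Positions where it holds: {0, 2, 3, 4, 5, 6, 8} → 7.

7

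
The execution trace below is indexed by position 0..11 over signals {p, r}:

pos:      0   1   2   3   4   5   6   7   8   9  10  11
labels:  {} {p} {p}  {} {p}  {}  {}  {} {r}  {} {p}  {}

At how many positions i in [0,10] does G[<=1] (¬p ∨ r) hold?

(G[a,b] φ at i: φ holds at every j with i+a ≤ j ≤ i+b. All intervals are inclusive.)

Evaluate at each i in [0,10]:
  i=0: ✗ (fails at j=1)
  i=1: ✗ (fails at j=1)
  i=2: ✗ (fails at j=2)
  i=3: ✗ (fails at j=4)
  i=4: ✗ (fails at j=4)
  i=5: ✓ (all of [5,6])
  i=6: ✓ (all of [6,7])
  i=7: ✓ (all of [7,8])
  i=8: ✓ (all of [8,9])
  i=9: ✗ (fails at j=10)
  i=10: ✗ (fails at j=10)
Positions where it holds: {5, 6, 7, 8} → 4.

4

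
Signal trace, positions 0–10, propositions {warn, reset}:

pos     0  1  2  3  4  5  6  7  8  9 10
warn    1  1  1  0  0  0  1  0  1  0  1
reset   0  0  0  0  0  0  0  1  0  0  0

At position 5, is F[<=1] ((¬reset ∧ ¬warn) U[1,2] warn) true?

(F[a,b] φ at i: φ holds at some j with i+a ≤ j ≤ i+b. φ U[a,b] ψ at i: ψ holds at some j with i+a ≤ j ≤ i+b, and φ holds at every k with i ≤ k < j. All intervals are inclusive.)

Holds

Check ((¬reset ∧ ¬warn) U[1,2] warn) at each j in [5,6]:
  j=5: holds
  j=6: fails
Found at j=5 → formula holds.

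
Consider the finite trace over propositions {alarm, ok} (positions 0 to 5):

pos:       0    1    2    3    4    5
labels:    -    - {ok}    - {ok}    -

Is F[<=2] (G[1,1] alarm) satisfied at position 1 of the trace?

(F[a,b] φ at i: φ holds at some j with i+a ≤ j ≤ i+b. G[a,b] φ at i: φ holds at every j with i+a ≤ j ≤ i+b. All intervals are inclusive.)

Check G[1,1] alarm at each j in [1,3]:
  j=1: fails at 2
  j=2: fails at 3
  j=3: fails at 4
No position in the window satisfies it → formula fails.

Does not hold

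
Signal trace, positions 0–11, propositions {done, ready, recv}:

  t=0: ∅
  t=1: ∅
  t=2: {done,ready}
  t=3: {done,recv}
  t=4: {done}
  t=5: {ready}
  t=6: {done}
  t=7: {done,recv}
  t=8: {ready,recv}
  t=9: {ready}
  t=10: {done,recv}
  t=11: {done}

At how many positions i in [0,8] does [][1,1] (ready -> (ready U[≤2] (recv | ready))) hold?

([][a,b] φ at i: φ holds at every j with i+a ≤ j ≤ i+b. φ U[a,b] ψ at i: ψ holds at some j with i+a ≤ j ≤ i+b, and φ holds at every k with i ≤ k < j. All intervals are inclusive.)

Evaluate at each i in [0,8]:
  i=0: ✓ (all of [1,1])
  i=1: ✓ (all of [2,2])
  i=2: ✓ (all of [3,3])
  i=3: ✓ (all of [4,4])
  i=4: ✓ (all of [5,5])
  i=5: ✓ (all of [6,6])
  i=6: ✓ (all of [7,7])
  i=7: ✓ (all of [8,8])
  i=8: ✓ (all of [9,9])
Positions where it holds: {0, 1, 2, 3, 4, 5, 6, 7, 8} → 9.

9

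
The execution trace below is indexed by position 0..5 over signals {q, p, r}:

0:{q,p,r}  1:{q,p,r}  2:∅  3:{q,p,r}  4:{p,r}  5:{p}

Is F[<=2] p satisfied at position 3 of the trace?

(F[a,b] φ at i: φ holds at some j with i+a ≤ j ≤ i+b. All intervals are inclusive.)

Check p at each j in [3,5]:
  j=3: true
  j=4: true
  j=5: true
Found at j=3 → formula holds.

True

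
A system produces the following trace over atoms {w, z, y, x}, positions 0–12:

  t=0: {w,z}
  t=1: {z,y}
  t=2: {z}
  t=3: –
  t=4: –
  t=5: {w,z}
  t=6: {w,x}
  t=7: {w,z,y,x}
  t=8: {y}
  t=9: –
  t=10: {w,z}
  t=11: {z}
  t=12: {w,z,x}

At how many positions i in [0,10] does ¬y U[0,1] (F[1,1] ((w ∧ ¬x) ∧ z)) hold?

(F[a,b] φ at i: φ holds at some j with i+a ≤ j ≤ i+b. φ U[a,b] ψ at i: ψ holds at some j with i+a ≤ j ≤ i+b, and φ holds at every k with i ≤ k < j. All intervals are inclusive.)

3

Evaluate at each i in [0,10]:
  i=0: ✗ (no rhs in [0,1])
  i=1: ✗ (no rhs in [1,2])
  i=2: ✗ (no rhs in [2,3])
  i=3: ✓ (rhs at j=4; lhs holds on [3,3])
  i=4: ✓ (rhs at j=4)
  i=5: ✗ (no rhs in [5,6])
  i=6: ✗ (no rhs in [6,7])
  i=7: ✗ (no rhs in [7,8])
  i=8: ✗ (lhs fails at k=8 before rhs at j=9)
  i=9: ✓ (rhs at j=9)
  i=10: ✗ (no rhs in [10,11])
Positions where it holds: {3, 4, 9} → 3.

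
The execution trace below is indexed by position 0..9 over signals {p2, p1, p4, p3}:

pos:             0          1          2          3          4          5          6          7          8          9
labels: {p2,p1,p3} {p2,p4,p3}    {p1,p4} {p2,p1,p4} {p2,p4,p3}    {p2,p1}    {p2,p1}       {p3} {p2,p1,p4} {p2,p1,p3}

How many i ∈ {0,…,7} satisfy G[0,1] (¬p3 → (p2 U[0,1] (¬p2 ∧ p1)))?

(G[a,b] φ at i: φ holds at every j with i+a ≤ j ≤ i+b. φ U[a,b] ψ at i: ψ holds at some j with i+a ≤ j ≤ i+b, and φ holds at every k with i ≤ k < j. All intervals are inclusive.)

2

Evaluate at each i in [0,7]:
  i=0: ✓ (all of [0,1])
  i=1: ✓ (all of [1,2])
  i=2: ✗ (fails at j=3)
  i=3: ✗ (fails at j=3)
  i=4: ✗ (fails at j=5)
  i=5: ✗ (fails at j=5)
  i=6: ✗ (fails at j=6)
  i=7: ✗ (fails at j=8)
Positions where it holds: {0, 1} → 2.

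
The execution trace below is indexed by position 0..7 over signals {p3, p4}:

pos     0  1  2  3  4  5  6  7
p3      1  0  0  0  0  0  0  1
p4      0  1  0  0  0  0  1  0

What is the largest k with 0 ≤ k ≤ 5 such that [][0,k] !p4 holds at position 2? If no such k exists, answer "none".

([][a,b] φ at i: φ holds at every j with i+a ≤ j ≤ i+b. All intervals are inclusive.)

3

!p4 must hold from j=2 onward; find where it first fails.
  j=2: holds
  j=3: holds
  j=4: holds
  j=5: holds
  j=6: fails
Holds on [2,5], so largest k = 3.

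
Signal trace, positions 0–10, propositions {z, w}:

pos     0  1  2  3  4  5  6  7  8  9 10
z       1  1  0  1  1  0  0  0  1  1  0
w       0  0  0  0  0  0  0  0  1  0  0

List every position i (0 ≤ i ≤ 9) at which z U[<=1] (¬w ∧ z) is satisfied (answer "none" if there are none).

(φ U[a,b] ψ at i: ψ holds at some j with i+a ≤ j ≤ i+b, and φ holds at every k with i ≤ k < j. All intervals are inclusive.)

0, 1, 3, 4, 8, 9

Evaluate at each i in [0,9]:
  i=0: ✓ (rhs at j=0)
  i=1: ✓ (rhs at j=1)
  i=2: ✗ (lhs fails at k=2 before rhs at j=3)
  i=3: ✓ (rhs at j=3)
  i=4: ✓ (rhs at j=4)
  i=5: ✗ (no rhs in [5,6])
  i=6: ✗ (no rhs in [6,7])
  i=7: ✗ (no rhs in [7,8])
  i=8: ✓ (rhs at j=9; lhs holds on [8,8])
  i=9: ✓ (rhs at j=9)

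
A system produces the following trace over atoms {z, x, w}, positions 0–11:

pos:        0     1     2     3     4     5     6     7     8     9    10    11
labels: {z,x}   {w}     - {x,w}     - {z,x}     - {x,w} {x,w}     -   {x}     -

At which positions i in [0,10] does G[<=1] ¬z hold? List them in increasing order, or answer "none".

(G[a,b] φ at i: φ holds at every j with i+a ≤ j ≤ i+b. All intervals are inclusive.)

Evaluate at each i in [0,10]:
  i=0: ✗ (fails at j=0)
  i=1: ✓ (all of [1,2])
  i=2: ✓ (all of [2,3])
  i=3: ✓ (all of [3,4])
  i=4: ✗ (fails at j=5)
  i=5: ✗ (fails at j=5)
  i=6: ✓ (all of [6,7])
  i=7: ✓ (all of [7,8])
  i=8: ✓ (all of [8,9])
  i=9: ✓ (all of [9,10])
  i=10: ✓ (all of [10,11])

1, 2, 3, 6, 7, 8, 9, 10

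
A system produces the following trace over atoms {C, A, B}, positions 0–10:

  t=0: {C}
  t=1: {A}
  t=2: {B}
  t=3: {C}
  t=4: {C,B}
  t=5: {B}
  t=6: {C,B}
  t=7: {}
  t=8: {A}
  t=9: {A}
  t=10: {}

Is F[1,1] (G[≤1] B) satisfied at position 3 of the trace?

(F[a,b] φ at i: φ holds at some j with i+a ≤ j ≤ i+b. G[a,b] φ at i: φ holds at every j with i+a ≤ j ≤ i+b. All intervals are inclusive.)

Yes

Check G[≤1] B at each j in [4,4]:
  j=4: holds on [4,5]
Found at j=4 → formula holds.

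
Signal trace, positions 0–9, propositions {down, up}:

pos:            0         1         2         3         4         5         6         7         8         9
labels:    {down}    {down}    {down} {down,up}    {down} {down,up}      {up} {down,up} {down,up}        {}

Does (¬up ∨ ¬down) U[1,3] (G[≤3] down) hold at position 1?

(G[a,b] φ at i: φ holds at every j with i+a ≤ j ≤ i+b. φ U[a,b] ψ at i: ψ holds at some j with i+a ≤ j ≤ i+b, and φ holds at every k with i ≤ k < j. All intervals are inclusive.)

Need some j in [2,4] with G[≤3] down, and (¬up ∨ ¬down) at every k in [1,j-1].
  j=2: G[≤3] down holds; (¬up ∨ ¬down) holds at every k in [1,1] → satisfied.

True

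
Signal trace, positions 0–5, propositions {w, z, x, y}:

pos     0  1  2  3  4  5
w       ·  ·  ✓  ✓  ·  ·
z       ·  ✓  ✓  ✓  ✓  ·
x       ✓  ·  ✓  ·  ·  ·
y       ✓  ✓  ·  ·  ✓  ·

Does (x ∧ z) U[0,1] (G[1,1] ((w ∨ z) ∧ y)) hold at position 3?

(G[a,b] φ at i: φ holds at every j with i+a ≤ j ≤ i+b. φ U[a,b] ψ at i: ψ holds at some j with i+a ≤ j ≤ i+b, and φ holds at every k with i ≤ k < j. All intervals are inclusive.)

True

Need some j in [3,4] with G[1,1] ((w ∨ z) ∧ y), and (x ∧ z) at every k in [3,j-1].
  j=3: G[1,1] ((w ∨ z) ∧ y) holds; no prefix to check → satisfied.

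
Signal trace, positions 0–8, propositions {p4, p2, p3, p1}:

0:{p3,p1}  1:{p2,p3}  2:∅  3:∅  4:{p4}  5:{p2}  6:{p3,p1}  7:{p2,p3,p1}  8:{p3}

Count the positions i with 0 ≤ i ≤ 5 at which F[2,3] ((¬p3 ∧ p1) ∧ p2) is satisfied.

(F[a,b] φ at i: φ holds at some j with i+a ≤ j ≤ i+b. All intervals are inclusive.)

Evaluate at each i in [0,5]:
  i=0: ✗ (none in [2,3])
  i=1: ✗ (none in [3,4])
  i=2: ✗ (none in [4,5])
  i=3: ✗ (none in [5,6])
  i=4: ✗ (none in [6,7])
  i=5: ✗ (none in [7,8])
Positions where it holds: {} → 0.

0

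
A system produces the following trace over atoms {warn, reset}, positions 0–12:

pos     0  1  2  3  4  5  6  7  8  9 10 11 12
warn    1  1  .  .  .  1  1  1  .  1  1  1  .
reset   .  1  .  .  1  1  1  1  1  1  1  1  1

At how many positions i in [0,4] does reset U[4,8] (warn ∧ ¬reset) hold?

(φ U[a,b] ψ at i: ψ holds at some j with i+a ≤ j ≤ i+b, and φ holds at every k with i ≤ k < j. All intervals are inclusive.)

Evaluate at each i in [0,4]:
  i=0: ✗ (no rhs in [4,8])
  i=1: ✗ (no rhs in [5,9])
  i=2: ✗ (no rhs in [6,10])
  i=3: ✗ (no rhs in [7,11])
  i=4: ✗ (no rhs in [8,12])
Positions where it holds: {} → 0.

0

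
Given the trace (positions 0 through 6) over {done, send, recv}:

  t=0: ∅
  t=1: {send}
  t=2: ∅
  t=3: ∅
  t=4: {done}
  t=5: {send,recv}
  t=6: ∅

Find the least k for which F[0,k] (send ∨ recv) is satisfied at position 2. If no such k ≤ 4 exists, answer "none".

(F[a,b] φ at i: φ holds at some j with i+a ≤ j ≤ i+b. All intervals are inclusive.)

3

Scan j = 2,3,… for (send ∨ recv):
  j=2: fails
  j=3: fails
  j=4: fails
  j=5: holds
First hit at j=5, so smallest k = 5-2 = 3.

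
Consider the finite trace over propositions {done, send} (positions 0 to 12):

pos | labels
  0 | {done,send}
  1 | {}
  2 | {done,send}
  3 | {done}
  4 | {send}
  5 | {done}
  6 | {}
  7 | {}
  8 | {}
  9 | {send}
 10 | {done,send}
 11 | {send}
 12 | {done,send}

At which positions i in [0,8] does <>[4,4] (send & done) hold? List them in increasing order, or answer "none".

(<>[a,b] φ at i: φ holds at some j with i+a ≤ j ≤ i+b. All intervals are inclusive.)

6, 8

Evaluate at each i in [0,8]:
  i=0: ✗ (none in [4,4])
  i=1: ✗ (none in [5,5])
  i=2: ✗ (none in [6,6])
  i=3: ✗ (none in [7,7])
  i=4: ✗ (none in [8,8])
  i=5: ✗ (none in [9,9])
  i=6: ✓ (witness j=10)
  i=7: ✗ (none in [11,11])
  i=8: ✓ (witness j=12)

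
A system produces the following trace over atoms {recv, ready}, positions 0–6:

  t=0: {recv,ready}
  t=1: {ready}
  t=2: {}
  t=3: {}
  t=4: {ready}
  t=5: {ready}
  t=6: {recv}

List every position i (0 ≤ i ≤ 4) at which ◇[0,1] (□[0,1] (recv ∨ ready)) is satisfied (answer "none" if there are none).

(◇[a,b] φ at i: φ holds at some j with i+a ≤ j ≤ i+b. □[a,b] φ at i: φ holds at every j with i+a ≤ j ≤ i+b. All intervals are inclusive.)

0, 3, 4

Evaluate at each i in [0,4]:
  i=0: ✓ (witness j=0)
  i=1: ✗ (none in [1,2])
  i=2: ✗ (none in [2,3])
  i=3: ✓ (witness j=4)
  i=4: ✓ (witness j=4)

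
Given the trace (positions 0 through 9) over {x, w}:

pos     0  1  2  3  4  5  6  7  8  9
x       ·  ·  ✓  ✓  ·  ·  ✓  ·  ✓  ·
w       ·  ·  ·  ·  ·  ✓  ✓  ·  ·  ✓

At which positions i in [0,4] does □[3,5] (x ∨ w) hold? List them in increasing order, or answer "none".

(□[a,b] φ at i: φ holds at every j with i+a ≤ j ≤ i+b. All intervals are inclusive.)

none

Evaluate at each i in [0,4]:
  i=0: ✗ (fails at j=4)
  i=1: ✗ (fails at j=4)
  i=2: ✗ (fails at j=7)
  i=3: ✗ (fails at j=7)
  i=4: ✗ (fails at j=7)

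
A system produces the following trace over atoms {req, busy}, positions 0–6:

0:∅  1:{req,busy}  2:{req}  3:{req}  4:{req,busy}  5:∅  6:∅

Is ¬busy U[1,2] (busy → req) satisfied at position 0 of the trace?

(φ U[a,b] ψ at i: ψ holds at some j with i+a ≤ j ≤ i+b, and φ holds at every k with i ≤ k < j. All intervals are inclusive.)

Yes

Need some j in [1,2] with (busy → req), and ¬busy at every k in [0,j-1].
  j=1: (busy → req) holds; ¬busy holds at every k in [0,0] → satisfied.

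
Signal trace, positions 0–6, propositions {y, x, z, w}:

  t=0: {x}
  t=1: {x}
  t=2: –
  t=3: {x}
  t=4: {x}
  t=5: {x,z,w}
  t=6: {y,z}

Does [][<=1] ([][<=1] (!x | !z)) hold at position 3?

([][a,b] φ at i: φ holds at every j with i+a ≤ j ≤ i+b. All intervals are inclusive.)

No

Check [][<=1] (!x | !z) at every j in [3,4]:
  j=3: holds on [3,4]
  j=4: fails at 5
Fails at j=4 → formula fails.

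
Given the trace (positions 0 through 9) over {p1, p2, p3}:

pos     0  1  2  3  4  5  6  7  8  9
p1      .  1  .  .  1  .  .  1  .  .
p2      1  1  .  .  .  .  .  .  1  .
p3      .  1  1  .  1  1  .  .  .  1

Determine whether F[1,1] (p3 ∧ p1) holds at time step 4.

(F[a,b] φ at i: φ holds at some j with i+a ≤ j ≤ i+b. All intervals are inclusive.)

Check (p3 ∧ p1) at each j in [5,5]:
  j=5: false
No position in the window satisfies it → formula fails.

False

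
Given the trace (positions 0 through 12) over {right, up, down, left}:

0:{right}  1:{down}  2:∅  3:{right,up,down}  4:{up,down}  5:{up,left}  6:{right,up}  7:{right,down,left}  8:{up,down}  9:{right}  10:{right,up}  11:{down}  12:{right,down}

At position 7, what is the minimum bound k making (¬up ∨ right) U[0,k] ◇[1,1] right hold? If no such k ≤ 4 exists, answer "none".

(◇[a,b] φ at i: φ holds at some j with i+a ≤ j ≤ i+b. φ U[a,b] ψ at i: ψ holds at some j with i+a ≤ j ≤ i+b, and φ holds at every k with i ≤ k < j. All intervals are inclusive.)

1

Need earliest j ≥ 7 with ◇[1,1] right, and (¬up ∨ right) at every k in [7,j-1].
  j=7: rhs fails.
  j=8: rhs holds; lhs holds on [7,7]. k = 1.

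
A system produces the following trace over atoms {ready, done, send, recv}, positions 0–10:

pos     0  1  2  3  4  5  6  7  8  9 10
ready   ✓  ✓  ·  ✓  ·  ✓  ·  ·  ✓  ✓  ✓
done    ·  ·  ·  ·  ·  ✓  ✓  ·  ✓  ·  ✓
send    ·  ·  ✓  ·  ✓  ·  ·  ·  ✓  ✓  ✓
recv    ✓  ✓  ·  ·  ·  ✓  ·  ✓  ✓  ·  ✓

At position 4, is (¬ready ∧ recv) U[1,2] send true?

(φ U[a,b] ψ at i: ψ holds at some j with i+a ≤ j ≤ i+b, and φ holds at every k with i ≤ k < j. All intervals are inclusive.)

Need some j in [5,6] with send, and (¬ready ∧ recv) at every k in [4,j-1].
  j=5: send false.
  j=6: send false.
No j in the window works → until fails.

No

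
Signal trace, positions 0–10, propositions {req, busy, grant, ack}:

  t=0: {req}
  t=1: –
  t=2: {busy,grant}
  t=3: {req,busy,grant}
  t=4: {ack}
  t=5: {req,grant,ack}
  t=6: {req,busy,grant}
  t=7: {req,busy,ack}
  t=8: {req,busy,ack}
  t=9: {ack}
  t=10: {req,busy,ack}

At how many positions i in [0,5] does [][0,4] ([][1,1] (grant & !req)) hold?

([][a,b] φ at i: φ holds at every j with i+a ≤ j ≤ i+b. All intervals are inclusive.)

0

Evaluate at each i in [0,5]:
  i=0: ✗ (fails at j=0)
  i=1: ✗ (fails at j=2)
  i=2: ✗ (fails at j=2)
  i=3: ✗ (fails at j=3)
  i=4: ✗ (fails at j=4)
  i=5: ✗ (fails at j=5)
Positions where it holds: {} → 0.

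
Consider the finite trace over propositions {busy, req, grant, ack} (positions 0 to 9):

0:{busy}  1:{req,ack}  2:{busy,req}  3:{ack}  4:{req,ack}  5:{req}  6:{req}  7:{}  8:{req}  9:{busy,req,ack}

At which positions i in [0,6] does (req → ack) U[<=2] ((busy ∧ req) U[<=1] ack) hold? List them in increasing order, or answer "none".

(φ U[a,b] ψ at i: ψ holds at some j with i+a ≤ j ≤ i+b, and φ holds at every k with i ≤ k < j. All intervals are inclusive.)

0, 1, 2, 3, 4

Evaluate at each i in [0,6]:
  i=0: ✓ (rhs at j=1; lhs holds on [0,0])
  i=1: ✓ (rhs at j=1)
  i=2: ✓ (rhs at j=2)
  i=3: ✓ (rhs at j=3)
  i=4: ✓ (rhs at j=4)
  i=5: ✗ (no rhs in [5,7])
  i=6: ✗ (no rhs in [6,8])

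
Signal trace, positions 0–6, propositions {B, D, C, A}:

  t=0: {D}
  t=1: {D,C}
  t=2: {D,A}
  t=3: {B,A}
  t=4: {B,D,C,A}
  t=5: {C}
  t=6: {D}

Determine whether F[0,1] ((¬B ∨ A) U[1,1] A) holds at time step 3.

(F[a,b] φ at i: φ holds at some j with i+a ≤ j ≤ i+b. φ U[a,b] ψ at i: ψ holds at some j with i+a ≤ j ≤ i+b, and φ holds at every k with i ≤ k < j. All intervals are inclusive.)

Holds

Check ((¬B ∨ A) U[1,1] A) at each j in [3,4]:
  j=3: holds
  j=4: fails
Found at j=3 → formula holds.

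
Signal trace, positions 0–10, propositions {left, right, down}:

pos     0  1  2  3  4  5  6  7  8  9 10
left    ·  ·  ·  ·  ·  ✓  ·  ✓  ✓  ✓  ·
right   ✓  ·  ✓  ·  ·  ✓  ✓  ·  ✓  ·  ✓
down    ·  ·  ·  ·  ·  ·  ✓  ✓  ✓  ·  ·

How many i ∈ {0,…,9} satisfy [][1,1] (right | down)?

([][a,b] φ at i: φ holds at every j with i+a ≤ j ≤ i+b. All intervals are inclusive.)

6

Evaluate at each i in [0,9]:
  i=0: ✗ (fails at j=1)
  i=1: ✓ (all of [2,2])
  i=2: ✗ (fails at j=3)
  i=3: ✗ (fails at j=4)
  i=4: ✓ (all of [5,5])
  i=5: ✓ (all of [6,6])
  i=6: ✓ (all of [7,7])
  i=7: ✓ (all of [8,8])
  i=8: ✗ (fails at j=9)
  i=9: ✓ (all of [10,10])
Positions where it holds: {1, 4, 5, 6, 7, 9} → 6.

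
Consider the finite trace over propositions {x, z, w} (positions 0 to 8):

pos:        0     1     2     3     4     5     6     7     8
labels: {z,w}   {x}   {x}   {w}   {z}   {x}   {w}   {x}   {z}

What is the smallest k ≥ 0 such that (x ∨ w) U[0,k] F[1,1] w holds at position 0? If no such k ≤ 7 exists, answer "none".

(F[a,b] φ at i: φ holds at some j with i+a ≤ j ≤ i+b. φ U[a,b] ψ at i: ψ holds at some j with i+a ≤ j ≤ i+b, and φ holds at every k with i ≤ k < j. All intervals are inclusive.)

Need earliest j ≥ 0 with F[1,1] w, and (x ∨ w) at every k in [0,j-1].
  j=0: rhs fails.
  j=1: rhs fails.
  j=2: rhs holds; lhs holds on [0,1]. k = 2.

2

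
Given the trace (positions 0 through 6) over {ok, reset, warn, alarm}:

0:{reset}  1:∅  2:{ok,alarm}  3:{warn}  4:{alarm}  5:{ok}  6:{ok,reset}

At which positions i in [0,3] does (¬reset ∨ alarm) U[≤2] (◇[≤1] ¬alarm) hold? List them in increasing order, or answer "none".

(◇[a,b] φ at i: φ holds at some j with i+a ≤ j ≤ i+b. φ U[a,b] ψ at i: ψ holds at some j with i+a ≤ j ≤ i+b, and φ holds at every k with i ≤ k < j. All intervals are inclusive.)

Evaluate at each i in [0,3]:
  i=0: ✓ (rhs at j=0)
  i=1: ✓ (rhs at j=1)
  i=2: ✓ (rhs at j=2)
  i=3: ✓ (rhs at j=3)

0, 1, 2, 3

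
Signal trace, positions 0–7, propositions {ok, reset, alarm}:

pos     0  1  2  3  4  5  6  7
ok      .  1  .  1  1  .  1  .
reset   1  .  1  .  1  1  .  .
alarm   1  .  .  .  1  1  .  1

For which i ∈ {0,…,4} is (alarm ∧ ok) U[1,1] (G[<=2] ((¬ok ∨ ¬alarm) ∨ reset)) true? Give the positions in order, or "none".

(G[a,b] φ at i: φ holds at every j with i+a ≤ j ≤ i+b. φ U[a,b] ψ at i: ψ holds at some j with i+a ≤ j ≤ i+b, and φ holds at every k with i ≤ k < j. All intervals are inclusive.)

Evaluate at each i in [0,4]:
  i=0: ✗ (lhs fails at k=0 before rhs at j=1)
  i=1: ✗ (lhs fails at k=1 before rhs at j=2)
  i=2: ✗ (lhs fails at k=2 before rhs at j=3)
  i=3: ✗ (lhs fails at k=3 before rhs at j=4)
  i=4: ✓ (rhs at j=5; lhs holds on [4,4])

4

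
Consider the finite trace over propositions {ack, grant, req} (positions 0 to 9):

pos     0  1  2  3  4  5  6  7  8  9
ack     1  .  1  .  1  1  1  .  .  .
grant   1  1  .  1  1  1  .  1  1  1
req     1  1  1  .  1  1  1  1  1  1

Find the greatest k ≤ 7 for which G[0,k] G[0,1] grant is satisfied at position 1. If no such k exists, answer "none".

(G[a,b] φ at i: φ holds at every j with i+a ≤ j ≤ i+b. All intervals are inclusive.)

G[0,1] grant must hold from j=1 onward; find where it first fails.
  j=1: fails → no k works.

none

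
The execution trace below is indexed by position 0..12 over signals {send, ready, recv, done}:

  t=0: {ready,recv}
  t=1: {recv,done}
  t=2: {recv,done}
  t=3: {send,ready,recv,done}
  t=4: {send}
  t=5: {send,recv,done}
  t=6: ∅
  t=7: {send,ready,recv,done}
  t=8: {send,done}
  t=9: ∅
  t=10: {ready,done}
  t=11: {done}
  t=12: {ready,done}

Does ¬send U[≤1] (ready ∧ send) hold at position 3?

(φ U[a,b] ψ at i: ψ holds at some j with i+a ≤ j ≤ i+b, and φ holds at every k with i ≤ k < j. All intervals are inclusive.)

Holds

Need some j in [3,4] with (ready ∧ send), and ¬send at every k in [3,j-1].
  j=3: (ready ∧ send) holds; no prefix to check → satisfied.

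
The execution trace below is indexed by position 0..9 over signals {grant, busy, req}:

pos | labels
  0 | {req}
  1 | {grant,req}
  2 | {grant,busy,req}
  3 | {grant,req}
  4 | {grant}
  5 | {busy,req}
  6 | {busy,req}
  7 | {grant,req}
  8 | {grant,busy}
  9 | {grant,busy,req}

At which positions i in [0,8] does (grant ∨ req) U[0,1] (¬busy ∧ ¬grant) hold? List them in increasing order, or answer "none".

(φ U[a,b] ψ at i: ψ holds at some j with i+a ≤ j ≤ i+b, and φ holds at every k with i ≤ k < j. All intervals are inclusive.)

0

Evaluate at each i in [0,8]:
  i=0: ✓ (rhs at j=0)
  i=1: ✗ (no rhs in [1,2])
  i=2: ✗ (no rhs in [2,3])
  i=3: ✗ (no rhs in [3,4])
  i=4: ✗ (no rhs in [4,5])
  i=5: ✗ (no rhs in [5,6])
  i=6: ✗ (no rhs in [6,7])
  i=7: ✗ (no rhs in [7,8])
  i=8: ✗ (no rhs in [8,9])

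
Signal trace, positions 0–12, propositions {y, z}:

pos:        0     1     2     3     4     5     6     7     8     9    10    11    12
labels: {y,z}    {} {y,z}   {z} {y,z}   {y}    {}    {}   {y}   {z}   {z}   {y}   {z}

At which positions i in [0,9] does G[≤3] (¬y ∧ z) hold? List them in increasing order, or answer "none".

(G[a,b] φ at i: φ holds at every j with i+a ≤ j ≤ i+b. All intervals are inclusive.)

Evaluate at each i in [0,9]:
  i=0: ✗ (fails at j=0)
  i=1: ✗ (fails at j=1)
  i=2: ✗ (fails at j=2)
  i=3: ✗ (fails at j=4)
  i=4: ✗ (fails at j=4)
  i=5: ✗ (fails at j=5)
  i=6: ✗ (fails at j=6)
  i=7: ✗ (fails at j=7)
  i=8: ✗ (fails at j=8)
  i=9: ✗ (fails at j=11)

none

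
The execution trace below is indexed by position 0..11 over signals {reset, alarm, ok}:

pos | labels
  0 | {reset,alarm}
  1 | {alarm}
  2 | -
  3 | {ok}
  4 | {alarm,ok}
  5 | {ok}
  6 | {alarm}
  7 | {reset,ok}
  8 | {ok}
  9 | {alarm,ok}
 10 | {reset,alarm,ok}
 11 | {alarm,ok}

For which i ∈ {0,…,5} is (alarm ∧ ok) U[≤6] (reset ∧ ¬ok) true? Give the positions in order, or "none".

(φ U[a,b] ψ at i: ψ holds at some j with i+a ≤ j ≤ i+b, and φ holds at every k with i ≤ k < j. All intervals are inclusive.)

Evaluate at each i in [0,5]:
  i=0: ✓ (rhs at j=0)
  i=1: ✗ (no rhs in [1,7])
  i=2: ✗ (no rhs in [2,8])
  i=3: ✗ (no rhs in [3,9])
  i=4: ✗ (no rhs in [4,10])
  i=5: ✗ (no rhs in [5,11])

0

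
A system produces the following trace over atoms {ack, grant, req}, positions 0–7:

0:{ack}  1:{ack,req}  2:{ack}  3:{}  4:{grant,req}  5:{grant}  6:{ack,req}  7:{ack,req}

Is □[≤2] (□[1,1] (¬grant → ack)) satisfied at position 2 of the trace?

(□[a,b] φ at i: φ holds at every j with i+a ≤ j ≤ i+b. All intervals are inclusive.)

Does not hold

Check □[1,1] (¬grant → ack) at every j in [2,4]:
  j=2: fails at 3
  j=3: holds on [4,4]
  j=4: holds on [5,5]
Fails at j=2 → formula fails.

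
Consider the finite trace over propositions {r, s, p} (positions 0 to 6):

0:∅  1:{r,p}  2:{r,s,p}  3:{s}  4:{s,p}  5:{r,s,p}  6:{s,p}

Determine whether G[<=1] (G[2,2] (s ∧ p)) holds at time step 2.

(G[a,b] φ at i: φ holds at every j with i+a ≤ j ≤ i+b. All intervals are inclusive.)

Check G[2,2] (s ∧ p) at every j in [2,3]:
  j=2: holds on [4,4]
  j=3: holds on [5,5]
All positions satisfy it → formula holds.

True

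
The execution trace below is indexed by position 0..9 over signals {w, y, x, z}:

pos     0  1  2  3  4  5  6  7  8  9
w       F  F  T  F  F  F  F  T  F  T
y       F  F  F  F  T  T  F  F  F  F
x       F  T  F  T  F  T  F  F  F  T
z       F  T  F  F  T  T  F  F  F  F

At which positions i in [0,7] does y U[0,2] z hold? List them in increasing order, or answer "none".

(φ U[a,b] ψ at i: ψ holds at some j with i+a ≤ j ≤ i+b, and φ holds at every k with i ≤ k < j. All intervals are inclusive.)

Evaluate at each i in [0,7]:
  i=0: ✗ (lhs fails at k=0 before rhs at j=1)
  i=1: ✓ (rhs at j=1)
  i=2: ✗ (lhs fails at k=2 before rhs at j=4)
  i=3: ✗ (lhs fails at k=3 before rhs at j=4)
  i=4: ✓ (rhs at j=4)
  i=5: ✓ (rhs at j=5)
  i=6: ✗ (no rhs in [6,8])
  i=7: ✗ (no rhs in [7,9])

1, 4, 5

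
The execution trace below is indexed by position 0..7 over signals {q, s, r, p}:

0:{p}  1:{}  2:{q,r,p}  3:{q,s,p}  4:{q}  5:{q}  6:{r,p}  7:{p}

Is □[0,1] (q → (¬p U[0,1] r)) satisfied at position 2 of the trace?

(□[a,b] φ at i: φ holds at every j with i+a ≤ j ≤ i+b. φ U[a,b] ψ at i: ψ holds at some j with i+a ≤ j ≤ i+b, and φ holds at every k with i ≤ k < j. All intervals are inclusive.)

No

Check (q → (¬p U[0,1] r)) at every j in [2,3]:
  j=2: antecedent true; consequent holds → ✓
  j=3: antecedent true; consequent fails → ✗
Fails at j=3 → formula fails.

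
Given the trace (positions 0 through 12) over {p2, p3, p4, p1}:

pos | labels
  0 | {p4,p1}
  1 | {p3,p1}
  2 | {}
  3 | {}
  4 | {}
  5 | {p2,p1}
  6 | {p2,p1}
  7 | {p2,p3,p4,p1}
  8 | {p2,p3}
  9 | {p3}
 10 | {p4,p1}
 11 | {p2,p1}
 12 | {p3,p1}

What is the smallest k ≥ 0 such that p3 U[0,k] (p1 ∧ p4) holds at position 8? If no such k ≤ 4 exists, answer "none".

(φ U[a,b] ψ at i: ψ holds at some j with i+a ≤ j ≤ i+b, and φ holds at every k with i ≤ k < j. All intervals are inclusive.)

Need earliest j ≥ 8 with (p1 ∧ p4), and p3 at every k in [8,j-1].
  j=8: rhs fails.
  j=9: rhs fails.
  j=10: rhs holds; lhs holds on [8,9]. k = 2.

2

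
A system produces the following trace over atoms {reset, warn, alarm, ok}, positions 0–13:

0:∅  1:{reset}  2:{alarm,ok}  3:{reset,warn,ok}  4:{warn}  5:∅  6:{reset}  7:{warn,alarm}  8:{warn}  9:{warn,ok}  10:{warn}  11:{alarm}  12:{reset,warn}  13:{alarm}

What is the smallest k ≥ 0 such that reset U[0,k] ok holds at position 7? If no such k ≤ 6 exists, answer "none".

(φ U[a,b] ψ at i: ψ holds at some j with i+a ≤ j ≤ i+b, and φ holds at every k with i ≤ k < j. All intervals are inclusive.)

none

Need earliest j ≥ 7 with ok, and reset at every k in [7,j-1].
  j=7: rhs fails.
  j=8: rhs fails.
  j=9: rhs holds but lhs fails at k=7.
  j=10: rhs fails.
  j=11: rhs fails.
  j=12: rhs fails.
  j=13: rhs fails.
No witness within the range → none.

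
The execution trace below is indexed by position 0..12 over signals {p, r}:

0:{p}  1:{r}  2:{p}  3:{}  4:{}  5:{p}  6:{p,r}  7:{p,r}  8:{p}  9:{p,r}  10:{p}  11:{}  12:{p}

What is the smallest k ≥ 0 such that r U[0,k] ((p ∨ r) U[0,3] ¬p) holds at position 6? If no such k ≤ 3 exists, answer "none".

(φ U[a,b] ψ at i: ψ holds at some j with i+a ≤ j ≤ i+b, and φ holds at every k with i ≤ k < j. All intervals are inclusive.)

2

Need earliest j ≥ 6 with ((p ∨ r) U[0,3] ¬p), and r at every k in [6,j-1].
  j=6: rhs fails.
  j=7: rhs fails.
  j=8: rhs holds; lhs holds on [6,7]. k = 2.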